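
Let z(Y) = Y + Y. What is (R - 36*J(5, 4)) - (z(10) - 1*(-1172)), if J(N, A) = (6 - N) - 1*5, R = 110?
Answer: -938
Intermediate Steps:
J(N, A) = 1 - N (J(N, A) = (6 - N) - 5 = 1 - N)
z(Y) = 2*Y
(R - 36*J(5, 4)) - (z(10) - 1*(-1172)) = (110 - 36*(1 - 1*5)) - (2*10 - 1*(-1172)) = (110 - 36*(1 - 5)) - (20 + 1172) = (110 - 36*(-4)) - 1*1192 = (110 + 144) - 1192 = 254 - 1192 = -938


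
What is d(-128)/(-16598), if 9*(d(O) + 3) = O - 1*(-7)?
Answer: 74/74691 ≈ 0.00099075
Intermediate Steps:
d(O) = -20/9 + O/9 (d(O) = -3 + (O - 1*(-7))/9 = -3 + (O + 7)/9 = -3 + (7 + O)/9 = -3 + (7/9 + O/9) = -20/9 + O/9)
d(-128)/(-16598) = (-20/9 + (⅑)*(-128))/(-16598) = (-20/9 - 128/9)*(-1/16598) = -148/9*(-1/16598) = 74/74691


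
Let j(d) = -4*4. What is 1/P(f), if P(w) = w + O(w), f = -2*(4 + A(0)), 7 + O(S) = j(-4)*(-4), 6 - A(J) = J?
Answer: 1/37 ≈ 0.027027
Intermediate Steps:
A(J) = 6 - J
j(d) = -16
O(S) = 57 (O(S) = -7 - 16*(-4) = -7 + 64 = 57)
f = -20 (f = -2*(4 + (6 - 1*0)) = -2*(4 + (6 + 0)) = -2*(4 + 6) = -2*10 = -20)
P(w) = 57 + w (P(w) = w + 57 = 57 + w)
1/P(f) = 1/(57 - 20) = 1/37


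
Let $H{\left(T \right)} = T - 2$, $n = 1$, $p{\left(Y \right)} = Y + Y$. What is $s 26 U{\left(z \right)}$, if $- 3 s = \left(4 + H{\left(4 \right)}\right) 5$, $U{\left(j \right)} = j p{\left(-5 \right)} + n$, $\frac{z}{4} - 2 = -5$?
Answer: $-31460$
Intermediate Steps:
$z = -12$ ($z = 8 + 4 \left(-5\right) = 8 - 20 = -12$)
$p{\left(Y \right)} = 2 Y$
$H{\left(T \right)} = -2 + T$
$U{\left(j \right)} = 1 - 10 j$ ($U{\left(j \right)} = j 2 \left(-5\right) + 1 = j \left(-10\right) + 1 = - 10 j + 1 = 1 - 10 j$)
$s = -10$ ($s = - \frac{\left(4 + \left(-2 + 4\right)\right) 5}{3} = - \frac{\left(4 + 2\right) 5}{3} = - \frac{6 \cdot 5}{3} = \left(- \frac{1}{3}\right) 30 = -10$)
$s 26 U{\left(z \right)} = - 10 \cdot 26 \left(1 - -120\right) = - 10 \cdot 26 \left(1 + 120\right) = - 10 \cdot 26 \cdot 121 = \left(-10\right) 3146 = -31460$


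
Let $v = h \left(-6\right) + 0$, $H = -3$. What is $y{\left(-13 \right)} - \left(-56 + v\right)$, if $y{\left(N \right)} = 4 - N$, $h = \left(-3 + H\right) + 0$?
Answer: $37$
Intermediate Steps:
$h = -6$ ($h = \left(-3 - 3\right) + 0 = -6 + 0 = -6$)
$v = 36$ ($v = \left(-6\right) \left(-6\right) + 0 = 36 + 0 = 36$)
$y{\left(-13 \right)} - \left(-56 + v\right) = \left(4 - -13\right) + \left(56 - 36\right) = \left(4 + 13\right) + \left(56 - 36\right) = 17 + 20 = 37$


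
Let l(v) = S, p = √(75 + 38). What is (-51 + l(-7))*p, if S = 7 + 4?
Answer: -40*√113 ≈ -425.21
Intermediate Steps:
S = 11
p = √113 ≈ 10.630
l(v) = 11
(-51 + l(-7))*p = (-51 + 11)*√113 = -40*√113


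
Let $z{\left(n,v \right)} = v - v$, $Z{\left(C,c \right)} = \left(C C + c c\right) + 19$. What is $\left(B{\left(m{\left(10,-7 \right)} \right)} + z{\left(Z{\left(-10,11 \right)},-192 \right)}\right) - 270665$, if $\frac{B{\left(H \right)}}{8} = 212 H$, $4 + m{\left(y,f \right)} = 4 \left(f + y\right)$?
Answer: $-257097$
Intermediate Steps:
$Z{\left(C,c \right)} = 19 + C^{2} + c^{2}$ ($Z{\left(C,c \right)} = \left(C^{2} + c^{2}\right) + 19 = 19 + C^{2} + c^{2}$)
$z{\left(n,v \right)} = 0$
$m{\left(y,f \right)} = -4 + 4 f + 4 y$ ($m{\left(y,f \right)} = -4 + 4 \left(f + y\right) = -4 + \left(4 f + 4 y\right) = -4 + 4 f + 4 y$)
$B{\left(H \right)} = 1696 H$ ($B{\left(H \right)} = 8 \cdot 212 H = 1696 H$)
$\left(B{\left(m{\left(10,-7 \right)} \right)} + z{\left(Z{\left(-10,11 \right)},-192 \right)}\right) - 270665 = \left(1696 \left(-4 + 4 \left(-7\right) + 4 \cdot 10\right) + 0\right) - 270665 = \left(1696 \left(-4 - 28 + 40\right) + 0\right) - 270665 = \left(1696 \cdot 8 + 0\right) - 270665 = \left(13568 + 0\right) - 270665 = 13568 - 270665 = -257097$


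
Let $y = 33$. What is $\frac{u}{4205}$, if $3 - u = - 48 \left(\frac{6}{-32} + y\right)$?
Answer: $\frac{1578}{4205} \approx 0.37527$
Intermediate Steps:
$u = 1578$ ($u = 3 - - 48 \left(\frac{6}{-32} + 33\right) = 3 - - 48 \left(6 \left(- \frac{1}{32}\right) + 33\right) = 3 - - 48 \left(- \frac{3}{16} + 33\right) = 3 - \left(-48\right) \frac{525}{16} = 3 - -1575 = 3 + 1575 = 1578$)
$\frac{u}{4205} = \frac{1578}{4205}$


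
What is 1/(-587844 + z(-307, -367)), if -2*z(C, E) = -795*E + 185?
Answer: -1/733819 ≈ -1.3627e-6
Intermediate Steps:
z(C, E) = -185/2 + 795*E/2 (z(C, E) = -(-795*E + 185)/2 = -(185 - 795*E)/2 = -185/2 + 795*E/2)
1/(-587844 + z(-307, -367)) = 1/(-587844 + (-185/2 + (795/2)*(-367))) = 1/(-587844 + (-185/2 - 291765/2)) = 1/(-587844 - 145975) = 1/(-733819) = -1/733819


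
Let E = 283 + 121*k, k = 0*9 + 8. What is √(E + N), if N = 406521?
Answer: 6*√11327 ≈ 638.57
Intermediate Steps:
k = 8 (k = 0 + 8 = 8)
E = 1251 (E = 283 + 121*8 = 283 + 968 = 1251)
√(E + N) = √(1251 + 406521) = √407772 = 6*√11327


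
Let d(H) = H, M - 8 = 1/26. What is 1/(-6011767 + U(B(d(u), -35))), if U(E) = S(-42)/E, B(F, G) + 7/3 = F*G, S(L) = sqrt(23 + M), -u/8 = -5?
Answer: -2766435265260758/16631164235330871332123 + 12621*sqrt(20982)/16631164235330871332123 ≈ -1.6634e-7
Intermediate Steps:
u = 40 (u = -8*(-5) = 40)
M = 209/26 (M = 8 + 1/26 = 209/26 ≈ 8.0385)
S(L) = sqrt(20982)/26 (S(L) = sqrt(23 + 209/26) = sqrt(807/26) = sqrt(20982)/26)
B(F, G) = -7/3 + F*G
U(E) = sqrt(20982)/(26*E) (U(E) = (sqrt(20982)/26)/E = sqrt(20982)/(26*E))
1/(-6011767 + U(B(d(u), -35))) = 1/(-6011767 + sqrt(20982)/(26*(-7/3 + 40*(-35)))) = 1/(-6011767 + sqrt(20982)/(26*(-7/3 - 1400))) = 1/(-6011767 + sqrt(20982)/(26*(-4207/3))) = 1/(-6011767 + (1/26)*sqrt(20982)*(-3/4207)) = 1/(-6011767 - 3*sqrt(20982)/109382)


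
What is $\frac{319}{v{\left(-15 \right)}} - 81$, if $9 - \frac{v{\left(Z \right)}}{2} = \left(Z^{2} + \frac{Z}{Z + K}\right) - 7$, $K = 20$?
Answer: $- \frac{33691}{412} \approx -81.774$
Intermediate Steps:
$v{\left(Z \right)} = 32 - 2 Z^{2} - \frac{2 Z}{20 + Z}$ ($v{\left(Z \right)} = 18 - 2 \left(\left(Z^{2} + \frac{Z}{Z + 20}\right) - 7\right) = 18 - 2 \left(\left(Z^{2} + \frac{Z}{20 + Z}\right) - 7\right) = 18 - 2 \left(-7 + Z^{2} + \frac{Z}{20 + Z}\right) = 18 - \left(-14 + 2 Z^{2} + \frac{2 Z}{20 + Z}\right) = 32 - 2 Z^{2} - \frac{2 Z}{20 + Z}$)
$\frac{319}{v{\left(-15 \right)}} - 81 = \frac{319}{2 \frac{1}{20 - 15} \left(320 - \left(-15\right)^{3} - 20 \left(-15\right)^{2} + 15 \left(-15\right)\right)} - 81 = \frac{319}{2 \cdot \frac{1}{5} \left(320 - -3375 - 4500 - 225\right)} - 81 = \frac{319}{2 \cdot \frac{1}{5} \left(320 + 3375 - 4500 - 225\right)} - 81 = \frac{319}{2 \cdot \frac{1}{5} \left(-1030\right)} - 81 = \frac{319}{-412} - 81 = 319 \left(- \frac{1}{412}\right) - 81 = - \frac{319}{412} - 81 = - \frac{33691}{412}$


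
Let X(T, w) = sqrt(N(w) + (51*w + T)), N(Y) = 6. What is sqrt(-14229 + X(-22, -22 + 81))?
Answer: sqrt(-14229 + sqrt(2993)) ≈ 119.06*I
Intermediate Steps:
X(T, w) = sqrt(6 + T + 51*w) (X(T, w) = sqrt(6 + (51*w + T)) = sqrt(6 + (T + 51*w)) = sqrt(6 + T + 51*w))
sqrt(-14229 + X(-22, -22 + 81)) = sqrt(-14229 + sqrt(6 - 22 + 51*(-22 + 81))) = sqrt(-14229 + sqrt(6 - 22 + 51*59)) = sqrt(-14229 + sqrt(6 - 22 + 3009)) = sqrt(-14229 + sqrt(2993))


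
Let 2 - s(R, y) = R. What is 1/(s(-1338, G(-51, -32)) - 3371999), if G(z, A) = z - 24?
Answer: -1/3370659 ≈ -2.9668e-7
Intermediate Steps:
G(z, A) = -24 + z
s(R, y) = 2 - R
1/(s(-1338, G(-51, -32)) - 3371999) = 1/((2 - 1*(-1338)) - 3371999) = 1/((2 + 1338) - 3371999) = 1/(1340 - 3371999) = 1/(-3370659) = -1/3370659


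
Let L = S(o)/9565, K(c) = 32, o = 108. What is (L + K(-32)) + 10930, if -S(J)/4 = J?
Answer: 104851098/9565 ≈ 10962.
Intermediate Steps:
S(J) = -4*J
L = -432/9565 (L = -4*108/9565 = -432*1/9565 = -432/9565 ≈ -0.045165)
(L + K(-32)) + 10930 = (-432/9565 + 32) + 10930 = 305648/9565 + 10930 = 104851098/9565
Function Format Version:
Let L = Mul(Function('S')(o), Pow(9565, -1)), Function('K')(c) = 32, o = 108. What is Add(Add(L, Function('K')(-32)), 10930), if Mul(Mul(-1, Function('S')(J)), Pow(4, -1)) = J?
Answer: Rational(104851098, 9565) ≈ 10962.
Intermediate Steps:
Function('S')(J) = Mul(-4, J)
L = Rational(-432, 9565) (L = Mul(Mul(-4, 108), Pow(9565, -1)) = Mul(-432, Rational(1, 9565)) = Rational(-432, 9565) ≈ -0.045165)
Add(Add(L, Function('K')(-32)), 10930) = Add(Add(Rational(-432, 9565), 32), 10930) = Add(Rational(305648, 9565), 10930) = Rational(104851098, 9565)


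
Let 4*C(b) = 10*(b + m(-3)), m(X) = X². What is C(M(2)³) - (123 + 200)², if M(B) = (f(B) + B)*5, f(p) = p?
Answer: -168613/2 ≈ -84307.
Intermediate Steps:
M(B) = 10*B (M(B) = (B + B)*5 = (2*B)*5 = 10*B)
C(b) = 45/2 + 5*b/2 (C(b) = (10*(b + (-3)²))/4 = (10*(b + 9))/4 = (10*(9 + b))/4 = (90 + 10*b)/4 = 45/2 + 5*b/2)
C(M(2)³) - (123 + 200)² = (45/2 + 5*(10*2)³/2) - (123 + 200)² = (45/2 + (5/2)*20³) - 1*323² = (45/2 + (5/2)*8000) - 1*104329 = (45/2 + 20000) - 104329 = 40045/2 - 104329 = -168613/2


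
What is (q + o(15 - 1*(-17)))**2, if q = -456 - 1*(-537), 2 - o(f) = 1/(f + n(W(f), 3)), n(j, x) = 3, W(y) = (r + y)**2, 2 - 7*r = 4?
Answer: 8433216/1225 ≈ 6884.3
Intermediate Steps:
r = -2/7 (r = 2/7 - 1/7*4 = 2/7 - 4/7 = -2/7 ≈ -0.28571)
W(y) = (-2/7 + y)**2
o(f) = 2 - 1/(3 + f) (o(f) = 2 - 1/(f + 3) = 2 - 1/(3 + f))
q = 81 (q = -456 + 537 = 81)
(q + o(15 - 1*(-17)))**2 = (81 + (5 + 2*(15 - 1*(-17)))/(3 + (15 - 1*(-17))))**2 = (81 + (5 + 2*(15 + 17))/(3 + (15 + 17)))**2 = (81 + (5 + 2*32)/(3 + 32))**2 = (81 + (5 + 64)/35)**2 = (81 + (1/35)*69)**2 = (81 + 69/35)**2 = (2904/35)**2 = 8433216/1225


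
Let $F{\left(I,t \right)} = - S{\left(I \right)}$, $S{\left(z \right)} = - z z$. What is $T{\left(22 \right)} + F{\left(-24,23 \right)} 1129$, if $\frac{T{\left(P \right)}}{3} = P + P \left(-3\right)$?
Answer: $650172$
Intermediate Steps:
$S{\left(z \right)} = - z^{2}$
$F{\left(I,t \right)} = I^{2}$ ($F{\left(I,t \right)} = - \left(-1\right) I^{2} = I^{2}$)
$T{\left(P \right)} = - 6 P$ ($T{\left(P \right)} = 3 \left(P + P \left(-3\right)\right) = 3 \left(P - 3 P\right) = 3 \left(- 2 P\right) = - 6 P$)
$T{\left(22 \right)} + F{\left(-24,23 \right)} 1129 = \left(-6\right) 22 + \left(-24\right)^{2} \cdot 1129 = -132 + 576 \cdot 1129 = -132 + 650304 = 650172$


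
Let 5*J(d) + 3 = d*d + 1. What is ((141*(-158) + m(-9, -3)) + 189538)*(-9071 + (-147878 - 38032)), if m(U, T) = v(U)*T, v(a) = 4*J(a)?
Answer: -162877768312/5 ≈ -3.2576e+10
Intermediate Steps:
J(d) = -⅖ + d²/5 (J(d) = -⅗ + (d*d + 1)/5 = -⅗ + (d² + 1)/5 = -⅗ + (1 + d²)/5 = -⅗ + (⅕ + d²/5) = -⅖ + d²/5)
v(a) = -8/5 + 4*a²/5 (v(a) = 4*(-⅖ + a²/5) = -8/5 + 4*a²/5)
m(U, T) = T*(-8/5 + 4*U²/5) (m(U, T) = (-8/5 + 4*U²/5)*T = T*(-8/5 + 4*U²/5))
((141*(-158) + m(-9, -3)) + 189538)*(-9071 + (-147878 - 38032)) = ((141*(-158) + (⅘)*(-3)*(-2 + (-9)²)) + 189538)*(-9071 + (-147878 - 38032)) = ((-22278 + (⅘)*(-3)*(-2 + 81)) + 189538)*(-9071 - 185910) = ((-22278 + (⅘)*(-3)*79) + 189538)*(-194981) = ((-22278 - 948/5) + 189538)*(-194981) = (-112338/5 + 189538)*(-194981) = (835352/5)*(-194981) = -162877768312/5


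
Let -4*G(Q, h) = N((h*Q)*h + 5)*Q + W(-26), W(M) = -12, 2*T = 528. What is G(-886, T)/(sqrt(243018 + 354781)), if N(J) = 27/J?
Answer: 370491945*sqrt(597799)/73828954834298 ≈ 0.0038800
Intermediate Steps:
T = 264 (T = (1/2)*528 = 264)
G(Q, h) = 3 - 27*Q/(4*(5 + Q*h**2)) (G(Q, h) = -((27/((h*Q)*h + 5))*Q - 12)/4 = -((27/((Q*h)*h + 5))*Q - 12)/4 = -((27/(Q*h**2 + 5))*Q - 12)/4 = -((27/(5 + Q*h**2))*Q - 12)/4 = -(27*Q/(5 + Q*h**2) - 12)/4 = -(-12 + 27*Q/(5 + Q*h**2))/4 = 3 - 27*Q/(4*(5 + Q*h**2)))
G(-886, T)/(sqrt(243018 + 354781)) = (3*(20 - 9*(-886) + 4*(-886)*264**2)/(4*(5 - 886*264**2)))/(sqrt(243018 + 354781)) = (3*(20 + 7974 + 4*(-886)*69696)/(4*(5 - 886*69696)))/(sqrt(597799)) = (3*(20 + 7974 - 247002624)/(4*(5 - 61750656)))*(sqrt(597799)/597799) = ((3/4)*(-246994630)/(-61750651))*(sqrt(597799)/597799) = ((3/4)*(-1/61750651)*(-246994630))*(sqrt(597799)/597799) = 370491945*(sqrt(597799)/597799)/123501302 = 370491945*sqrt(597799)/73828954834298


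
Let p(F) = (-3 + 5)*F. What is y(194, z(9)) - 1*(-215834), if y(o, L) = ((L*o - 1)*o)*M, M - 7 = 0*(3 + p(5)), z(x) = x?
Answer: 2585544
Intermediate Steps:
p(F) = 2*F
M = 7 (M = 7 + 0*(3 + 2*5) = 7 + 0*(3 + 10) = 7 + 0*13 = 7 + 0 = 7)
y(o, L) = 7*o*(-1 + L*o) (y(o, L) = ((L*o - 1)*o)*7 = ((-1 + L*o)*o)*7 = (o*(-1 + L*o))*7 = 7*o*(-1 + L*o))
y(194, z(9)) - 1*(-215834) = 7*194*(-1 + 9*194) - 1*(-215834) = 7*194*(-1 + 1746) + 215834 = 7*194*1745 + 215834 = 2369710 + 215834 = 2585544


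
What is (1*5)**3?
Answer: 125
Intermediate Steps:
(1*5)**3 = 5**3 = 125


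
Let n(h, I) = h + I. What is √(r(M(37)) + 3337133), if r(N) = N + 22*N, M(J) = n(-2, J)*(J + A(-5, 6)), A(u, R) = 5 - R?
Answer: √3366113 ≈ 1834.7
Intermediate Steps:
n(h, I) = I + h
M(J) = (-1 + J)*(-2 + J) (M(J) = (J - 2)*(J + (5 - 1*6)) = (-2 + J)*(J + (5 - 6)) = (-2 + J)*(J - 1) = (-2 + J)*(-1 + J) = (-1 + J)*(-2 + J))
r(N) = 23*N
√(r(M(37)) + 3337133) = √(23*((-1 + 37)*(-2 + 37)) + 3337133) = √(23*(36*35) + 3337133) = √(23*1260 + 3337133) = √(28980 + 3337133) = √3366113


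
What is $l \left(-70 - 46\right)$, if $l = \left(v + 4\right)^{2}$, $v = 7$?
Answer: $-14036$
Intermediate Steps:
$l = 121$ ($l = \left(7 + 4\right)^{2} = 11^{2} = 121$)
$l \left(-70 - 46\right) = 121 \left(-70 - 46\right) = 121 \left(-116\right) = -14036$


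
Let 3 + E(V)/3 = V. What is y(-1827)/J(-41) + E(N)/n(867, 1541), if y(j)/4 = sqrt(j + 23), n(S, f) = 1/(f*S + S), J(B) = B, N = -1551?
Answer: -6232693068 - 8*I*sqrt(451)/41 ≈ -6.2327e+9 - 4.1438*I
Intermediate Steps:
E(V) = -9 + 3*V
n(S, f) = 1/(S + S*f) (n(S, f) = 1/(S*f + S) = 1/(S + S*f))
y(j) = 4*sqrt(23 + j) (y(j) = 4*sqrt(j + 23) = 4*sqrt(23 + j))
y(-1827)/J(-41) + E(N)/n(867, 1541) = (4*sqrt(23 - 1827))/(-41) + (-9 + 3*(-1551))/((1/(867*(1 + 1541)))) = (4*sqrt(-1804))*(-1/41) + (-9 - 4653)/(((1/867)/1542)) = (4*(2*I*sqrt(451)))*(-1/41) - 4662/((1/867)*(1/1542)) = (8*I*sqrt(451))*(-1/41) - 4662/1/1336914 = -8*I*sqrt(451)/41 - 4662*1336914 = -8*I*sqrt(451)/41 - 6232693068 = -6232693068 - 8*I*sqrt(451)/41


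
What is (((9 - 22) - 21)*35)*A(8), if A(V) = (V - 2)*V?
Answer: -57120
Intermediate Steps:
A(V) = V*(-2 + V) (A(V) = (-2 + V)*V = V*(-2 + V))
(((9 - 22) - 21)*35)*A(8) = (((9 - 22) - 21)*35)*(8*(-2 + 8)) = ((-13 - 21)*35)*(8*6) = -34*35*48 = -1190*48 = -57120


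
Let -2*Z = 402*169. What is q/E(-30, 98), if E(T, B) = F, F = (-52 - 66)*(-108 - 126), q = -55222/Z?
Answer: 27611/468976014 ≈ 5.8875e-5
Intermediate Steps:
Z = -33969 (Z = -201*169 = -½*67938 = -33969)
q = 55222/33969 (q = -55222/(-33969) = -55222*(-1/33969) = 55222/33969 ≈ 1.6257)
F = 27612 (F = -118*(-234) = 27612)
E(T, B) = 27612
q/E(-30, 98) = (55222/33969)/27612 = (55222/33969)*(1/27612) = 27611/468976014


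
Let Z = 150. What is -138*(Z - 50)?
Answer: -13800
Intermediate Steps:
-138*(Z - 50) = -138*(150 - 50) = -138*100 = -13800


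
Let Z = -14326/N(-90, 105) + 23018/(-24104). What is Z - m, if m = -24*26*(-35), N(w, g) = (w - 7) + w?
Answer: -49050827391/2253724 ≈ -21764.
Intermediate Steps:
N(w, g) = -7 + 2*w (N(w, g) = (-7 + w) + w = -7 + 2*w)
Z = 170504769/2253724 (Z = -14326/(-7 + 2*(-90)) + 23018/(-24104) = -14326/(-7 - 180) + 23018*(-1/24104) = -14326/(-187) - 11509/12052 = -14326*(-1/187) - 11509/12052 = 14326/187 - 11509/12052 = 170504769/2253724 ≈ 75.655)
m = 21840 (m = -624*(-35) = 21840)
Z - m = 170504769/2253724 - 1*21840 = 170504769/2253724 - 21840 = -49050827391/2253724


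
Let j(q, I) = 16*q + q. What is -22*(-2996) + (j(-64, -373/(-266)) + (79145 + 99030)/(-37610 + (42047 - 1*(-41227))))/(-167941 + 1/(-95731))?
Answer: 48389130039463794163/734147428395008 ≈ 65912.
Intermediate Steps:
j(q, I) = 17*q
-22*(-2996) + (j(-64, -373/(-266)) + (79145 + 99030)/(-37610 + (42047 - 1*(-41227))))/(-167941 + 1/(-95731)) = -22*(-2996) + (17*(-64) + (79145 + 99030)/(-37610 + (42047 - 1*(-41227))))/(-167941 + 1/(-95731)) = 65912 + (-1088 + 178175/(-37610 + (42047 + 41227)))/(-167941 - 1/95731) = 65912 + (-1088 + 178175/(-37610 + 83274))/(-16077159872/95731) = 65912 + (-1088 + 178175/45664)*(-95731/16077159872) = 65912 - 49504257/45664*(-95731/16077159872) = 65912 + 4739092026867/734147428395008 = 48389130039463794163/734147428395008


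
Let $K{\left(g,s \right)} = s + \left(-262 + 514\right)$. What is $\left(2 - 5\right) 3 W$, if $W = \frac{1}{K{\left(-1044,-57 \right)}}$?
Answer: $- \frac{3}{65} \approx -0.046154$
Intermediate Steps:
$K{\left(g,s \right)} = 252 + s$ ($K{\left(g,s \right)} = s + 252 = 252 + s$)
$W = \frac{1}{195}$ ($W = \frac{1}{252 - 57} = \frac{1}{195} \approx 0.0051282$)
$\left(2 - 5\right) 3 W = \left(2 - 5\right) 3 \cdot \frac{1}{195} = \left(-3\right) 3 \cdot \frac{1}{195} = \left(-9\right) \frac{1}{195} = - \frac{3}{65}$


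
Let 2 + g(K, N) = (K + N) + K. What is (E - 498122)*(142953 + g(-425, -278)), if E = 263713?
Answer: -33244587607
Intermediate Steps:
g(K, N) = -2 + N + 2*K (g(K, N) = -2 + ((K + N) + K) = -2 + (N + 2*K) = -2 + N + 2*K)
(E - 498122)*(142953 + g(-425, -278)) = (263713 - 498122)*(142953 + (-2 - 278 + 2*(-425))) = -234409*(142953 + (-2 - 278 - 850)) = -234409*(142953 - 1130) = -234409*141823 = -33244587607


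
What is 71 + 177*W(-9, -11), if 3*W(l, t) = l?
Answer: -460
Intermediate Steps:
W(l, t) = l/3
71 + 177*W(-9, -11) = 71 + 177*((⅓)*(-9)) = 71 + 177*(-3) = 71 - 531 = -460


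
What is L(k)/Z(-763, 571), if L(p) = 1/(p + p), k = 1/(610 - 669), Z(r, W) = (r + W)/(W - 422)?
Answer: 8791/384 ≈ 22.893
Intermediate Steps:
Z(r, W) = (W + r)/(-422 + W)
k = -1/59 (k = 1/(-59) = -1/59 ≈ -0.016949)
L(p) = 1/(2*p)
L(k)/Z(-763, 571) = (1/(2*(-1/59)))/(((571 - 763)/(-422 + 571))) = ((½)*(-59))/((-192/149)) = -59/(2*((1/149)*(-192))) = -59/(2*(-192/149)) = -59/2*(-149/192) = 8791/384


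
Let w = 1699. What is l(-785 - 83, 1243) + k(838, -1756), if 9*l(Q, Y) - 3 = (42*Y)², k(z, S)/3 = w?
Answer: 908504104/3 ≈ 3.0283e+8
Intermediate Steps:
k(z, S) = 5097 (k(z, S) = 3*1699 = 5097)
l(Q, Y) = ⅓ + 196*Y² (l(Q, Y) = ⅓ + (42*Y)²/9 = ⅓ + (1764*Y²)/9 = ⅓ + 196*Y²)
l(-785 - 83, 1243) + k(838, -1756) = (⅓ + 196*1243²) + 5097 = (⅓ + 196*1545049) + 5097 = (⅓ + 302829604) + 5097 = 908488813/3 + 5097 = 908504104/3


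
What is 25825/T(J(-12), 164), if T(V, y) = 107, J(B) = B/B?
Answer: 25825/107 ≈ 241.36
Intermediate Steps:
J(B) = 1
25825/T(J(-12), 164) = 25825/107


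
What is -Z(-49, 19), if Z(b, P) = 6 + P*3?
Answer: -63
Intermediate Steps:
Z(b, P) = 6 + 3*P
-Z(-49, 19) = -(6 + 3*19) = -(6 + 57) = -1*63 = -63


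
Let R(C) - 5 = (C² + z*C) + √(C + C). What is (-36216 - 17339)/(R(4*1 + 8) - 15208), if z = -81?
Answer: 858540205/256992937 + 107110*√6/256992937 ≈ 3.3417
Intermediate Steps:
R(C) = 5 + C² - 81*C + √2*√C (R(C) = 5 + ((C² - 81*C) + √(C + C)) = 5 + ((C² - 81*C) + √(2*C)) = 5 + ((C² - 81*C) + √2*√C) = 5 + (C² - 81*C + √2*√C) = 5 + C² - 81*C + √2*√C)
(-36216 - 17339)/(R(4*1 + 8) - 15208) = (-36216 - 17339)/((5 + (4*1 + 8)² - 81*(4*1 + 8) + √2*√(4*1 + 8)) - 15208) = -53555/((5 + (4 + 8)² - 81*(4 + 8) + √2*√(4 + 8)) - 15208) = -53555/((5 + 12² - 81*12 + √2*√12) - 15208) = -53555/((5 + 144 - 972 + √2*(2*√3)) - 15208) = -53555/((5 + 144 - 972 + 2*√6) - 15208) = -53555/((-823 + 2*√6) - 15208) = -53555/(-16031 + 2*√6)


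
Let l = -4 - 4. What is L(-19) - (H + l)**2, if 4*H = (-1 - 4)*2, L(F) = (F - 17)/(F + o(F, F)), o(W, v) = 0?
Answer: -8235/76 ≈ -108.36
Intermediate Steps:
l = -8
L(F) = (-17 + F)/F (L(F) = (F - 17)/(F + 0) = (-17 + F)/F)
H = -5/2 (H = ((-1 - 4)*2)/4 = (-5*2)/4 = (1/4)*(-10) = -5/2 ≈ -2.5000)
L(-19) - (H + l)**2 = (-17 - 19)/(-19) - (-5/2 - 8)**2 = -1/19*(-36) - (-21/2)**2 = 36/19 - 1*441/4 = 36/19 - 441/4 = -8235/76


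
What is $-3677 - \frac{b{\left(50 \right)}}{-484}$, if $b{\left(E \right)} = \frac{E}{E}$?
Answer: $- \frac{1779667}{484} \approx -3677.0$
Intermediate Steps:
$b{\left(E \right)} = 1$
$-3677 - \frac{b{\left(50 \right)}}{-484} = -3677 - 1 \frac{1}{-484} = -3677 - 1 \left(- \frac{1}{484}\right) = -3677 - - \frac{1}{484} = -3677 + \frac{1}{484} = - \frac{1779667}{484}$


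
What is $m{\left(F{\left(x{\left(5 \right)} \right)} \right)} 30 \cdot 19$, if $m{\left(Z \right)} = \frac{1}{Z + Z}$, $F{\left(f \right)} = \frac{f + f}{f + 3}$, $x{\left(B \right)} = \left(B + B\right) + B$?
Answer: $171$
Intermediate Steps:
$x{\left(B \right)} = 3 B$ ($x{\left(B \right)} = 2 B + B = 3 B$)
$F{\left(f \right)} = \frac{2 f}{3 + f}$
$m{\left(Z \right)} = \frac{1}{2 Z}$
$m{\left(F{\left(x{\left(5 \right)} \right)} \right)} 30 \cdot 19 = \frac{1}{2 \frac{2 \cdot 3 \cdot 5}{3 + 3 \cdot 5}} \cdot 30 \cdot 19 = \frac{1}{2 \cdot 2 \cdot 15 \frac{1}{3 + 15}} \cdot 30 \cdot 19 = \frac{1}{2 \cdot 2 \cdot 15 \cdot \frac{1}{18}} \cdot 30 \cdot 19 = \frac{1}{2 \cdot \frac{5}{3}} \cdot 30 \cdot 19 = \frac{1}{2} \cdot \frac{3}{5} \cdot 30 \cdot 19 = \frac{3}{10} \cdot 30 \cdot 19 = 9 \cdot 19 = 171$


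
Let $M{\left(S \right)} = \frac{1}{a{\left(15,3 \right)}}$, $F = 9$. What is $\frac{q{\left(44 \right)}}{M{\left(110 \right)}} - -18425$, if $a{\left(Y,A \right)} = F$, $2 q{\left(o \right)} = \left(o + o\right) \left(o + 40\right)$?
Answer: $51689$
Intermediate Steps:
$q{\left(o \right)} = o \left(40 + o\right)$ ($q{\left(o \right)} = \frac{\left(o + o\right) \left(o + 40\right)}{2} = \frac{2 o \left(40 + o\right)}{2} = o \left(40 + o\right)$)
$a{\left(Y,A \right)} = 9$
$M{\left(S \right)} = \frac{1}{9}$
$\frac{q{\left(44 \right)}}{M{\left(110 \right)}} - -18425 = 44 \left(40 + 44\right) \frac{1}{\frac{1}{9}} - -18425 = 44 \cdot 84 \cdot 9 + 18425 = 3696 \cdot 9 + 18425 = 33264 + 18425 = 51689$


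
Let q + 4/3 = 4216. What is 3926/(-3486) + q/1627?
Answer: 1384121/945287 ≈ 1.4642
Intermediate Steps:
q = 12644/3 (q = -4/3 + 4216 = 12644/3 ≈ 4214.7)
3926/(-3486) + q/1627 = 3926/(-3486) + (12644/3)/1627 = 3926*(-1/3486) + (12644/3)*(1/1627) = -1963/1743 + 12644/4881 = 1384121/945287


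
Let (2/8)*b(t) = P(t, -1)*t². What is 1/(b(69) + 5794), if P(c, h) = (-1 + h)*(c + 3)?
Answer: -1/2736542 ≈ -3.6542e-7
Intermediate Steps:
P(c, h) = (-1 + h)*(3 + c)
b(t) = 4*t²*(-6 - 2*t) (b(t) = 4*((-3 - t + 3*(-1) + t*(-1))*t²) = 4*((-3 - t - 3 - t)*t²) = 4*((-6 - 2*t)*t²) = 4*(t²*(-6 - 2*t)) = 4*t²*(-6 - 2*t))
1/(b(69) + 5794) = 1/(8*69²*(-3 - 1*69) + 5794) = 1/(8*4761*(-3 - 69) + 5794) = 1/(8*4761*(-72) + 5794) = 1/(-2742336 + 5794) = 1/(-2736542) = -1/2736542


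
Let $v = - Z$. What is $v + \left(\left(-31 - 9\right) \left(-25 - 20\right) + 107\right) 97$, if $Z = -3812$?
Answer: $188791$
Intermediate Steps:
$v = 3812$ ($v = \left(-1\right) \left(-3812\right) = 3812$)
$v + \left(\left(-31 - 9\right) \left(-25 - 20\right) + 107\right) 97 = 3812 + \left(\left(-31 - 9\right) \left(-25 - 20\right) + 107\right) 97 = 3812 + \left(\left(-40\right) \left(-45\right) + 107\right) 97 = 3812 + \left(1800 + 107\right) 97 = 3812 + 1907 \cdot 97 = 3812 + 184979 = 188791$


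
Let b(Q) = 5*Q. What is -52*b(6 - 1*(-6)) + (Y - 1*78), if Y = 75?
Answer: -3123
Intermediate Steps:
-52*b(6 - 1*(-6)) + (Y - 1*78) = -260*(6 - 1*(-6)) + (75 - 1*78) = -260*(6 + 6) + (75 - 78) = -260*12 - 3 = -52*60 - 3 = -3120 - 3 = -3123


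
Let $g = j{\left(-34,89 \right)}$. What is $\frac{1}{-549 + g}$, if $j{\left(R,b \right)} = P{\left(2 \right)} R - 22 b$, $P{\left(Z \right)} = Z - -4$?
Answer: $- \frac{1}{2711} \approx -0.00036887$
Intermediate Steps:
$P{\left(Z \right)} = 4 + Z$ ($P{\left(Z \right)} = Z + 4 = 4 + Z$)
$j{\left(R,b \right)} = - 22 b + 6 R$ ($j{\left(R,b \right)} = \left(4 + 2\right) R - 22 b = 6 R - 22 b = - 22 b + 6 R$)
$g = -2162$ ($g = \left(-22\right) 89 + 6 \left(-34\right) = -1958 - 204 = -2162$)
$\frac{1}{-549 + g} = \frac{1}{-549 - 2162} = \frac{1}{-2711} = - \frac{1}{2711}$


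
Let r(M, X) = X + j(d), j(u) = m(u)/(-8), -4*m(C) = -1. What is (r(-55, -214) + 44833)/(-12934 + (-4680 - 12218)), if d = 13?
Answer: -1427807/954624 ≈ -1.4957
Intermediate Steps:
m(C) = 1/4 (m(C) = -1/4*(-1) = 1/4)
j(u) = -1/32 (j(u) = (1/4)/(-8) = (1/4)*(-1/8) = -1/32)
r(M, X) = -1/32 + X (r(M, X) = X - 1/32 = -1/32 + X)
(r(-55, -214) + 44833)/(-12934 + (-4680 - 12218)) = ((-1/32 - 214) + 44833)/(-12934 + (-4680 - 12218)) = (-6849/32 + 44833)/(-12934 - 16898) = (1427807/32)/(-29832) = (1427807/32)*(-1/29832) = -1427807/954624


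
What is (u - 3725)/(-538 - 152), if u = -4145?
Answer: 787/69 ≈ 11.406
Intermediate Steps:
(u - 3725)/(-538 - 152) = (-4145 - 3725)/(-538 - 152) = -7870/(-690) = -7870*(-1/690) = 787/69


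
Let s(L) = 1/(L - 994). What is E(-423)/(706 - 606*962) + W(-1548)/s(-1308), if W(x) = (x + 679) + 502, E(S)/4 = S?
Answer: 245959057768/291133 ≈ 8.4483e+5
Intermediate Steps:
E(S) = 4*S
W(x) = 1181 + x (W(x) = (679 + x) + 502 = 1181 + x)
s(L) = 1/(-994 + L)
E(-423)/(706 - 606*962) + W(-1548)/s(-1308) = (4*(-423))/(706 - 606*962) + (1181 - 1548)/(1/(-994 - 1308)) = -1692/(706 - 582972) - 367/(1/(-2302)) = -1692/(-582266) - 367/(-1/2302) = -1692*(-1/582266) - 367*(-2302) = 846/291133 + 844834 = 245959057768/291133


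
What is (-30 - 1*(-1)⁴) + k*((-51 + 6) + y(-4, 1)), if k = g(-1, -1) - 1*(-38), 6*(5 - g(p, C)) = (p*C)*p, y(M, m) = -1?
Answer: -6050/3 ≈ -2016.7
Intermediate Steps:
g(p, C) = 5 - C*p²/6 (g(p, C) = 5 - p*C*p/6 = 5 - C*p*p/6 = 5 - C*p²/6)
k = 259/6 (k = (5 - ⅙*(-1)*(-1)²) - 1*(-38) = (5 - ⅙*(-1)*1) + 38 = (5 + ⅙) + 38 = 31/6 + 38 = 259/6 ≈ 43.167)
(-30 - 1*(-1)⁴) + k*((-51 + 6) + y(-4, 1)) = (-30 - 1*(-1)⁴) + 259*((-51 + 6) - 1)/6 = (-30 - 1*1) + 259*(-45 - 1)/6 = (-30 - 1) + (259/6)*(-46) = -31 - 5957/3 = -6050/3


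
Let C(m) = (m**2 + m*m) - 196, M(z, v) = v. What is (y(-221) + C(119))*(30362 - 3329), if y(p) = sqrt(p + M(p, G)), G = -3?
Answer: 760330158 + 108132*I*sqrt(14) ≈ 7.6033e+8 + 4.0459e+5*I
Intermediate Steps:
y(p) = sqrt(-3 + p) (y(p) = sqrt(p - 3) = sqrt(-3 + p))
C(m) = -196 + 2*m**2 (C(m) = (m**2 + m**2) - 196 = 2*m**2 - 196 = -196 + 2*m**2)
(y(-221) + C(119))*(30362 - 3329) = (sqrt(-3 - 221) + (-196 + 2*119**2))*(30362 - 3329) = (sqrt(-224) + (-196 + 2*14161))*27033 = (4*I*sqrt(14) + (-196 + 28322))*27033 = (4*I*sqrt(14) + 28126)*27033 = (28126 + 4*I*sqrt(14))*27033 = 760330158 + 108132*I*sqrt(14)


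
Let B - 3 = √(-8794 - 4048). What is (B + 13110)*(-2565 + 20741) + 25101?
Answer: 238366989 + 18176*I*√12842 ≈ 2.3837e+8 + 2.0598e+6*I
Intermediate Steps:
B = 3 + I*√12842 (B = 3 + √(-8794 - 4048) = 3 + √(-12842) = 3 + I*√12842 ≈ 3.0 + 113.32*I)
(B + 13110)*(-2565 + 20741) + 25101 = ((3 + I*√12842) + 13110)*(-2565 + 20741) + 25101 = (13113 + I*√12842)*18176 + 25101 = (238341888 + 18176*I*√12842) + 25101 = 238366989 + 18176*I*√12842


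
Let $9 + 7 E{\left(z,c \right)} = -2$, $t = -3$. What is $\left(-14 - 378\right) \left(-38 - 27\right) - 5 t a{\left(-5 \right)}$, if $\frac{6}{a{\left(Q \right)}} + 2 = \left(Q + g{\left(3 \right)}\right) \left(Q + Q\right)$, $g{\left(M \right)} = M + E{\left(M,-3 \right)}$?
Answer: $\frac{4013100}{59} \approx 68019.0$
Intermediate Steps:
$E{\left(z,c \right)} = - \frac{11}{7}$ ($E{\left(z,c \right)} = - \frac{9}{7} + \frac{1}{7} \left(-2\right) = - \frac{9}{7} - \frac{2}{7} = - \frac{11}{7}$)
$g{\left(M \right)} = - \frac{11}{7} + M$ ($g{\left(M \right)} = M - \frac{11}{7} = - \frac{11}{7} + M$)
$a{\left(Q \right)} = \frac{6}{-2 + 2 Q \left(\frac{10}{7} + Q\right)}$ ($a{\left(Q \right)} = \frac{6}{-2 + \left(Q + \left(- \frac{11}{7} + 3\right)\right) \left(Q + Q\right)} = \frac{6}{-2 + \left(Q + \frac{10}{7}\right) 2 Q} = \frac{6}{-2 + \left(\frac{10}{7} + Q\right) 2 Q} = \frac{6}{-2 + 2 Q \left(\frac{10}{7} + Q\right)}$)
$\left(-14 - 378\right) \left(-38 - 27\right) - 5 t a{\left(-5 \right)} = \left(-14 - 378\right) \left(-38 - 27\right) \left(-5\right) \left(-3\right) \frac{21}{-7 + 7 \left(-5\right)^{2} + 10 \left(-5\right)} = \left(-392\right) \left(-65\right) 15 \frac{21}{-7 + 7 \cdot 25 - 50} = 25480 \cdot 15 \frac{21}{-7 + 175 - 50} = 25480 \cdot 15 \cdot \frac{21}{118} = 25480 \cdot \frac{315}{118} = \frac{4013100}{59}$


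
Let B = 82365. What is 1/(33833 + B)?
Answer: 1/116198 ≈ 8.6060e-6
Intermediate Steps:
1/(33833 + B) = 1/(33833 + 82365) = 1/116198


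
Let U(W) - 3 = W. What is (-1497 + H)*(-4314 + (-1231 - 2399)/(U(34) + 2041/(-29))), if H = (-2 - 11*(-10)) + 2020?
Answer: -10614051/4 ≈ -2.6535e+6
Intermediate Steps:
U(W) = 3 + W
H = 2128 (H = (-2 + 110) + 2020 = 108 + 2020 = 2128)
(-1497 + H)*(-4314 + (-1231 - 2399)/(U(34) + 2041/(-29))) = (-1497 + 2128)*(-4314 + (-1231 - 2399)/((3 + 34) + 2041/(-29))) = 631*(-4314 - 3630/(37 + 2041*(-1/29))) = 631*(-4314 - 3630/(37 - 2041/29)) = 631*(-4314 - 3630/(-968/29)) = 631*(-4314 - 3630*(-29/968)) = 631*(-4314 + 435/4) = 631*(-16821/4) = -10614051/4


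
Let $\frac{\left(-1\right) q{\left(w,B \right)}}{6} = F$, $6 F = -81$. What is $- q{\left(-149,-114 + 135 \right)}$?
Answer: $-81$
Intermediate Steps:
$F = - \frac{27}{2}$ ($F = \frac{1}{6} \left(-81\right) = - \frac{27}{2} \approx -13.5$)
$q{\left(w,B \right)} = 81$ ($q{\left(w,B \right)} = \left(-6\right) \left(- \frac{27}{2}\right) = 81$)
$- q{\left(-149,-114 + 135 \right)} = \left(-1\right) 81 = -81$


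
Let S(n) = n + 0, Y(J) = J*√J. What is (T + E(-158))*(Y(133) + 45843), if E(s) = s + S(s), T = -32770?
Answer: -1516761498 - 4400438*√133 ≈ -1.5675e+9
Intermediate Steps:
Y(J) = J^(3/2)
S(n) = n
E(s) = 2*s (E(s) = s + s = 2*s)
(T + E(-158))*(Y(133) + 45843) = (-32770 + 2*(-158))*(133^(3/2) + 45843) = (-32770 - 316)*(133*√133 + 45843) = -33086*(45843 + 133*√133) = -1516761498 - 4400438*√133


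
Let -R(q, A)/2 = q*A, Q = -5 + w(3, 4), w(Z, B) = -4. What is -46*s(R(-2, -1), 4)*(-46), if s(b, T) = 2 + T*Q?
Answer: -71944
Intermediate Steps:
Q = -9 (Q = -5 - 4 = -9)
R(q, A) = -2*A*q (R(q, A) = -2*q*A = -2*A*q)
s(b, T) = 2 - 9*T (s(b, T) = 2 + T*(-9) = 2 - 9*T)
-46*s(R(-2, -1), 4)*(-46) = -46*(2 - 9*4)*(-46) = -46*(2 - 36)*(-46) = -46*(-34)*(-46) = 1564*(-46) = -71944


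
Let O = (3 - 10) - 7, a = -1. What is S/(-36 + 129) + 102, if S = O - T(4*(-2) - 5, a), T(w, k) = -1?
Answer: 9473/93 ≈ 101.86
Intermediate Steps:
O = -14 (O = -7 - 7 = -14)
S = -13 (S = -14 - 1*(-1) = -14 + 1 = -13)
S/(-36 + 129) + 102 = -13/(-36 + 129) + 102 = -13/93 + 102 = 9473/93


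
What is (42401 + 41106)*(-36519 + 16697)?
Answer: -1655275754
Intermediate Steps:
(42401 + 41106)*(-36519 + 16697) = 83507*(-19822) = -1655275754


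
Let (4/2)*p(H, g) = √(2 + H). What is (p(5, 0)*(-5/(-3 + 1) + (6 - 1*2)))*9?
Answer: 117*√7/4 ≈ 77.388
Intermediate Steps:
p(H, g) = √(2 + H)/2
(p(5, 0)*(-5/(-3 + 1) + (6 - 1*2)))*9 = ((√(2 + 5)/2)*(-5/(-3 + 1) + (6 - 1*2)))*9 = ((√7/2)*(-5/(-2) + (6 - 2)))*9 = ((√7/2)*(-½*(-5) + 4))*9 = ((√7/2)*(5/2 + 4))*9 = ((√7/2)*(13/2))*9 = (13*√7/4)*9 = 117*√7/4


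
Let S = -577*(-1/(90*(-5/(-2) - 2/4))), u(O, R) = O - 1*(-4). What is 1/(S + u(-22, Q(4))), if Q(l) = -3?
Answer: -180/2663 ≈ -0.067593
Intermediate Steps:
u(O, R) = 4 + O (u(O, R) = O + 4 = 4 + O)
S = 577/180 (S = -577*(-1/(90*(-5*(-½) - 2*¼))) = -577*(-1/(90*(5/2 - ½))) = -577/((-90*2)) = -577/(-180) = -577*(-1/180) = 577/180 ≈ 3.2056)
1/(S + u(-22, Q(4))) = 1/(577/180 + (4 - 22)) = 1/(577/180 - 18) = 1/(-2663/180) = -180/2663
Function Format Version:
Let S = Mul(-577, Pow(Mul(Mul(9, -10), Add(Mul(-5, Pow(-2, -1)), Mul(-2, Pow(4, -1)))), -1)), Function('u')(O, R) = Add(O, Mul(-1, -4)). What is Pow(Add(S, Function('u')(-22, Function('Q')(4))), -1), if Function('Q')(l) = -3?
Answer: Rational(-180, 2663) ≈ -0.067593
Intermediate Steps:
Function('u')(O, R) = Add(4, O) (Function('u')(O, R) = Add(O, 4) = Add(4, O))
S = Rational(577, 180) (S = Mul(-577, Pow(Mul(-90, Add(Mul(-5, Rational(-1, 2)), Mul(-2, Rational(1, 4)))), -1)) = Mul(-577, Pow(Mul(-90, Add(Rational(5, 2), Rational(-1, 2))), -1)) = Mul(-577, Pow(Mul(-90, 2), -1)) = Mul(-577, Pow(-180, -1)) = Mul(-577, Rational(-1, 180)) = Rational(577, 180) ≈ 3.2056)
Pow(Add(S, Function('u')(-22, Function('Q')(4))), -1) = Pow(Add(Rational(577, 180), Add(4, -22)), -1) = Pow(Add(Rational(577, 180), -18), -1) = Pow(Rational(-2663, 180), -1) = Rational(-180, 2663)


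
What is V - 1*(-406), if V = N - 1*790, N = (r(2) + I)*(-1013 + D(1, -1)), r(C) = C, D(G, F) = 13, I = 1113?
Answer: -1115384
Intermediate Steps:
N = -1115000 (N = (2 + 1113)*(-1013 + 13) = 1115*(-1000) = -1115000)
V = -1115790 (V = -1115000 - 1*790 = -1115000 - 790 = -1115790)
V - 1*(-406) = -1115790 - 1*(-406) = -1115790 + 406 = -1115384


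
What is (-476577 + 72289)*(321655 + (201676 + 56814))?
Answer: -234545661760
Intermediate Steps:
(-476577 + 72289)*(321655 + (201676 + 56814)) = -404288*(321655 + 258490) = -404288*580145 = -234545661760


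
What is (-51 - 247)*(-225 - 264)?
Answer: 145722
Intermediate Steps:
(-51 - 247)*(-225 - 264) = -298*(-489) = 145722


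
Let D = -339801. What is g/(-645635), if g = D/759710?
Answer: 48543/70070766550 ≈ 6.9277e-7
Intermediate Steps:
g = -48543/108530 (g = -339801/759710 = -339801*1/759710 = -48543/108530 ≈ -0.44728)
g/(-645635) = -48543/108530/(-645635) = -48543/108530*(-1/645635) = 48543/70070766550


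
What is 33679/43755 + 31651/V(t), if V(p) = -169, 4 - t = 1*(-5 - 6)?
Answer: -1379197754/7394595 ≈ -186.51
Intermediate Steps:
t = 15 (t = 4 - (-5 - 6) = 4 - (-11) = 4 - 1*(-11) = 4 + 11 = 15)
33679/43755 + 31651/V(t) = 33679/43755 + 31651/(-169) = 33679*(1/43755) + 31651*(-1/169) = 33679/43755 - 31651/169 = -1379197754/7394595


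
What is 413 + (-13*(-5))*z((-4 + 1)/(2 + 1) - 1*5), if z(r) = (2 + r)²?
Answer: 1453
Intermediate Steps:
413 + (-13*(-5))*z((-4 + 1)/(2 + 1) - 1*5) = 413 + (-13*(-5))*(2 + ((-4 + 1)/(2 + 1) - 1*5))² = 413 + 65*(2 + (-3/3 - 5))² = 413 + 65*(2 + (-3*⅓ - 5))² = 413 + 65*(2 + (-1 - 5))² = 413 + 65*(2 - 6)² = 413 + 65*(-4)² = 413 + 65*16 = 413 + 1040 = 1453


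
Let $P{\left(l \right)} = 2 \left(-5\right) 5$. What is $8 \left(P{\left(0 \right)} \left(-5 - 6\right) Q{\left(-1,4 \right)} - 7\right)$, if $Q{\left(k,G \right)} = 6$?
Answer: $26344$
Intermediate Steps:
$P{\left(l \right)} = -50$ ($P{\left(l \right)} = \left(-10\right) 5 = -50$)
$8 \left(P{\left(0 \right)} \left(-5 - 6\right) Q{\left(-1,4 \right)} - 7\right) = 8 \left(- 50 \left(-5 - 6\right) 6 - 7\right) = 8 \left(\left(-50\right) \left(-11\right) 6 - 7\right) = 8 \left(550 \cdot 6 - 7\right) = 8 \left(3300 - 7\right) = 8 \cdot 3293 = 26344$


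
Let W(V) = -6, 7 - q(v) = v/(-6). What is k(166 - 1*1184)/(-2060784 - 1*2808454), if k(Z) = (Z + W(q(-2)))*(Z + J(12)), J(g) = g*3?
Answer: -502784/2434619 ≈ -0.20651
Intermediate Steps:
q(v) = 7 + v/6 (q(v) = 7 - v/(-6) = 7 - v*(-1)/6 = 7 - (-1)*v/6 = 7 + v/6)
J(g) = 3*g
k(Z) = (-6 + Z)*(36 + Z) (k(Z) = (Z - 6)*(Z + 3*12) = (-6 + Z)*(Z + 36) = (-6 + Z)*(36 + Z))
k(166 - 1*1184)/(-2060784 - 1*2808454) = (-216 + (166 - 1*1184)² + 30*(166 - 1*1184))/(-2060784 - 1*2808454) = (-216 + (166 - 1184)² + 30*(166 - 1184))/(-2060784 - 2808454) = (-216 + (-1018)² + 30*(-1018))/(-4869238) = (-216 + 1036324 - 30540)*(-1/4869238) = 1005568*(-1/4869238) = -502784/2434619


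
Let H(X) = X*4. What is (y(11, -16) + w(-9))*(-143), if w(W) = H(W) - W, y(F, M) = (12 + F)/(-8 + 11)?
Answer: 8294/3 ≈ 2764.7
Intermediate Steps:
H(X) = 4*X
y(F, M) = 4 + F/3 (y(F, M) = (12 + F)/3 = (12 + F)*(⅓) = 4 + F/3)
w(W) = 3*W (w(W) = 4*W - W = 3*W)
(y(11, -16) + w(-9))*(-143) = ((4 + (⅓)*11) + 3*(-9))*(-143) = ((4 + 11/3) - 27)*(-143) = (23/3 - 27)*(-143) = -58/3*(-143) = 8294/3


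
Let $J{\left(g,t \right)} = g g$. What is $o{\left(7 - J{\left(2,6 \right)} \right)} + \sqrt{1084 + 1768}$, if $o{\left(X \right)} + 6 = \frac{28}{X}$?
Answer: $\frac{10}{3} + 2 \sqrt{713} \approx 56.737$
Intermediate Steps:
$J{\left(g,t \right)} = g^{2}$
$o{\left(X \right)} = -6 + \frac{28}{X}$
$o{\left(7 - J{\left(2,6 \right)} \right)} + \sqrt{1084 + 1768} = \left(-6 + \frac{28}{7 - 2^{2}}\right) + \sqrt{1084 + 1768} = \left(-6 + \frac{28}{7 - 4}\right) + \sqrt{2852} = \left(-6 + \frac{28}{7 - 4}\right) + 2 \sqrt{713} = \left(-6 + \frac{28}{3}\right) + 2 \sqrt{713} = \frac{10}{3} + 2 \sqrt{713}$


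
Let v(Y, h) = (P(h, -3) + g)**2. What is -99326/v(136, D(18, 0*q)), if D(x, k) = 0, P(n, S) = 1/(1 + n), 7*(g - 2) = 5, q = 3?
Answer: -2433487/338 ≈ -7199.7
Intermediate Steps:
g = 19/7 (g = 2 + (1/7)*5 = 2 + 5/7 = 19/7 ≈ 2.7143)
v(Y, h) = (19/7 + 1/(1 + h))**2 (v(Y, h) = (1/(1 + h) + 19/7)**2 = (19/7 + 1/(1 + h))**2)
-99326/v(136, D(18, 0*q)) = -99326*49*(1 + 0)**2/(26 + 19*0)**2 = -99326*49/(26 + 0)**2 = -99326/((1/49)*1*26**2) = -99326/((1/49)*1*676) = -99326/676/49 = -99326*49/676 = -2433487/338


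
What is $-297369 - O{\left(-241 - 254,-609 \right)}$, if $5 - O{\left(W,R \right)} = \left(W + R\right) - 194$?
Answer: $-298672$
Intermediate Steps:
$O{\left(W,R \right)} = 199 - R - W$ ($O{\left(W,R \right)} = 5 - \left(\left(W + R\right) - 194\right) = 5 - \left(\left(R + W\right) - 194\right) = 5 - \left(-194 + R + W\right) = 199 - R - W$)
$-297369 - O{\left(-241 - 254,-609 \right)} = -297369 - \left(199 - -609 - \left(-241 - 254\right)\right) = -297369 - \left(199 + 609 - -495\right) = -297369 - \left(199 + 609 + 495\right) = -297369 - 1303 = -298672$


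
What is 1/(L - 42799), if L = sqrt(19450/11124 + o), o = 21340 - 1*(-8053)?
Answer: -238048038/10188054484771 - 3*sqrt(101039039238)/10188054484771 ≈ -2.3459e-5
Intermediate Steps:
o = 29393 (o = 21340 + 8053 = 29393)
L = sqrt(101039039238)/1854 (L = sqrt(19450/11124 + 29393) = sqrt(19450*(1/11124) + 29393) = sqrt(9725/5562 + 29393) = sqrt(163493591/5562) = sqrt(101039039238)/1854 ≈ 171.45)
1/(L - 42799) = 1/(sqrt(101039039238)/1854 - 42799) = 1/(-42799 + sqrt(101039039238)/1854)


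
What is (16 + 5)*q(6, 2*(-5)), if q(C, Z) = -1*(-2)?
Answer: 42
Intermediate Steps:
q(C, Z) = 2
(16 + 5)*q(6, 2*(-5)) = (16 + 5)*2 = 21*2 = 42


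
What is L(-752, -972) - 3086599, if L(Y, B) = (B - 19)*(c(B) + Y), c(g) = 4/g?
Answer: -568951190/243 ≈ -2.3414e+6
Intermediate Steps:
L(Y, B) = (-19 + B)*(Y + 4/B) (L(Y, B) = (B - 19)*(4/B + Y) = (-19 + B)*(Y + 4/B))
L(-752, -972) - 3086599 = (4 - 76/(-972) - 19*(-752) - 972*(-752)) - 3086599 = (4 - 76*(-1/972) + 14288 + 730944) - 3086599 = (4 + 19/243 + 14288 + 730944) - 3086599 = 181092367/243 - 3086599 = -568951190/243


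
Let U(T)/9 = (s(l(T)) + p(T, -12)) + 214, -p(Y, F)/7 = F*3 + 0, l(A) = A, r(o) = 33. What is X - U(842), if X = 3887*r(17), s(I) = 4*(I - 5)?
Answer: 93945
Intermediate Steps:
s(I) = -20 + 4*I (s(I) = 4*(-5 + I) = -20 + 4*I)
p(Y, F) = -21*F (p(Y, F) = -7*(F*3 + 0) = -7*(3*F + 0) = -21*F)
U(T) = 4014 + 36*T (U(T) = 9*(((-20 + 4*T) - 21*(-12)) + 214) = 9*(((-20 + 4*T) + 252) + 214) = 9*((232 + 4*T) + 214) = 9*(446 + 4*T) = 4014 + 36*T)
X = 128271 (X = 3887*33 = 128271)
X - U(842) = 128271 - (4014 + 36*842) = 128271 - (4014 + 30312) = 128271 - 1*34326 = 128271 - 34326 = 93945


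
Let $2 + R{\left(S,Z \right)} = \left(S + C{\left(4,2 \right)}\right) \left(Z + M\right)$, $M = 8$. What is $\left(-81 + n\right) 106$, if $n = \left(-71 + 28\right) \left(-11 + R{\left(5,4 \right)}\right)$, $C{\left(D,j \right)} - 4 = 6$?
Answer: $-769772$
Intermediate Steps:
$C{\left(D,j \right)} = 10$ ($C{\left(D,j \right)} = 4 + 6 = 10$)
$R{\left(S,Z \right)} = -2 + \left(8 + Z\right) \left(10 + S\right)$ ($R{\left(S,Z \right)} = -2 + \left(S + 10\right) \left(Z + 8\right) = -2 + \left(10 + S\right) \left(8 + Z\right) = -2 + \left(8 + Z\right) \left(10 + S\right)$)
$n = -7181$ ($n = \left(-71 + 28\right) \left(-11 + \left(78 + 8 \cdot 5 + 10 \cdot 4 + 5 \cdot 4\right)\right) = - 43 \left(-11 + \left(78 + 40 + 40 + 20\right)\right) = - 43 \left(-11 + 178\right) = \left(-43\right) 167 = -7181$)
$\left(-81 + n\right) 106 = \left(-81 - 7181\right) 106 = \left(-7262\right) 106 = -769772$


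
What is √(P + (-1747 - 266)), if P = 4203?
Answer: √2190 ≈ 46.797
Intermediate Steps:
√(P + (-1747 - 266)) = √(4203 + (-1747 - 266)) = √(4203 - 2013) = √2190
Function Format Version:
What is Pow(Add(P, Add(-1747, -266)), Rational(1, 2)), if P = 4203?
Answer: Pow(2190, Rational(1, 2)) ≈ 46.797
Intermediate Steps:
Pow(Add(P, Add(-1747, -266)), Rational(1, 2)) = Pow(Add(4203, Add(-1747, -266)), Rational(1, 2)) = Pow(Add(4203, -2013), Rational(1, 2)) = Pow(2190, Rational(1, 2))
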